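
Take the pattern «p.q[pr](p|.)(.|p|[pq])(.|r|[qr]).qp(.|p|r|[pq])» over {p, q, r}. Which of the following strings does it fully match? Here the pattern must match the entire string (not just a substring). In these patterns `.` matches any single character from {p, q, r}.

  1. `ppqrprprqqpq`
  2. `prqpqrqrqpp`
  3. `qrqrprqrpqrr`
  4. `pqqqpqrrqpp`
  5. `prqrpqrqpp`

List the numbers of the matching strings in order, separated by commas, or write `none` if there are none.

1. `ppqrprprqqpq` → no match
2. `prqpqrqrqpp` → match
3. `qrqrprqrpqrr` → no match — must start with `p`
4. `pqqqpqrrqpp` → no match
5. `prqrpqrqpp` → no match

2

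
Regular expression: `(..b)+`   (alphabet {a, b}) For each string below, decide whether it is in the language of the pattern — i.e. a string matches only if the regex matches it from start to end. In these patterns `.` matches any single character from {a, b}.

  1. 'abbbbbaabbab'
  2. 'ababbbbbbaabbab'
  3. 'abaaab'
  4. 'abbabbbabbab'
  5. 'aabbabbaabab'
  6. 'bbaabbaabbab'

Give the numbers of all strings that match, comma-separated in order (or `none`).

1, 4

1 → match
2 → no match
3 → no match
4 → match
5 → no match
6 → no match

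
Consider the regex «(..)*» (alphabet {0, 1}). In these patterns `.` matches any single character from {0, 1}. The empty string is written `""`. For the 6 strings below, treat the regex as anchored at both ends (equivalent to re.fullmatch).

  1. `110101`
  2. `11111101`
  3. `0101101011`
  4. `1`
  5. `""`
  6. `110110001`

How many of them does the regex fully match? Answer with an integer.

4

1 → match
2 → match
3 → match
4 → no match
5 → match
6 → no match
Total matched: 4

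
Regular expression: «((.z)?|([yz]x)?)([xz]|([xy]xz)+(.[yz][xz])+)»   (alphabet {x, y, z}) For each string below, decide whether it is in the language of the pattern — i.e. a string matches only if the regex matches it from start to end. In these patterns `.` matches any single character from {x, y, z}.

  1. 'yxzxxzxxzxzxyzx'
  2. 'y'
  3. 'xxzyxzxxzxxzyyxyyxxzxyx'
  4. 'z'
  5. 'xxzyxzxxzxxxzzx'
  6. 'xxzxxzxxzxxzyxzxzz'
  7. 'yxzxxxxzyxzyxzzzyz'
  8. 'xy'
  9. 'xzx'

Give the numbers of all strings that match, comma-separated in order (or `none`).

1 → match
2 → no match
3 → no match
4 → match
5 → no match
6 → match
7 → no match
8 → no match
9 → match

1, 4, 6, 9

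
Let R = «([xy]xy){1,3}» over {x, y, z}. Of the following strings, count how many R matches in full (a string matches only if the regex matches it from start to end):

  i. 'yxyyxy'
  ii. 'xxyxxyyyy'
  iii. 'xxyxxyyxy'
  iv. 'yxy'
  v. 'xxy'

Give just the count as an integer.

i. 'yxyyxy' → match
ii. 'xxyxxyyyy' → no match — must end with 'xy'
iii. 'xxyxxyyxy' → match
iv. 'yxy' → match
v. 'xxy' → match
Total matched: 4

4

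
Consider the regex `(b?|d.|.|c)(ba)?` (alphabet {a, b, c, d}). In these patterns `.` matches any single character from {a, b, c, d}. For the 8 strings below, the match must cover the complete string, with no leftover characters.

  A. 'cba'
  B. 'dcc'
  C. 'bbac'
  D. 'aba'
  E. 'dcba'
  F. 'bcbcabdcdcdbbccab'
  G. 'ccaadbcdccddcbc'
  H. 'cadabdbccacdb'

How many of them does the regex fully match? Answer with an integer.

A. 'cba' → match
B. 'dcc' → no match
C. 'bbac' → no match
D. 'aba' → match
E. 'dcba' → match
F → no match
G → no match
H → no match
Total matched: 3

3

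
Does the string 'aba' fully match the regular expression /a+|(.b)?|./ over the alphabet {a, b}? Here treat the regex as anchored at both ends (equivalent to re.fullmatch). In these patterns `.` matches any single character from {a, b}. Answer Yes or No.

No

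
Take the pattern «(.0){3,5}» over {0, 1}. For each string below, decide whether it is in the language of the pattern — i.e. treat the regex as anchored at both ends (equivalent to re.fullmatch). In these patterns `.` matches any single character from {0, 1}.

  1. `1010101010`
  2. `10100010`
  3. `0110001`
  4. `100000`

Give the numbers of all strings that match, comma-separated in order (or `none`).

1 → match
2 → match
3 → no match — must end with `0`
4 → match

1, 2, 4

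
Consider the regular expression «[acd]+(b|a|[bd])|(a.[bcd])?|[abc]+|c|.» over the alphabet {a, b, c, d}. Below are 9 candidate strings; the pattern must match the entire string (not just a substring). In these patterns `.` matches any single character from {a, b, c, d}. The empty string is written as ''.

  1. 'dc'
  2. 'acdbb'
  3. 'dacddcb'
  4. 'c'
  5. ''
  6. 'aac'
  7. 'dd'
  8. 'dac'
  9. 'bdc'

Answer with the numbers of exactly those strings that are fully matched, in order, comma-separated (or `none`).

3, 4, 5, 6, 7

1. 'dc' → no match
2. 'acdbb' → no match
3. 'dacddcb' → match
4. 'c' → match
5. '' → match
6. 'aac' → match
7. 'dd' → match
8. 'dac' → no match
9. 'bdc' → no match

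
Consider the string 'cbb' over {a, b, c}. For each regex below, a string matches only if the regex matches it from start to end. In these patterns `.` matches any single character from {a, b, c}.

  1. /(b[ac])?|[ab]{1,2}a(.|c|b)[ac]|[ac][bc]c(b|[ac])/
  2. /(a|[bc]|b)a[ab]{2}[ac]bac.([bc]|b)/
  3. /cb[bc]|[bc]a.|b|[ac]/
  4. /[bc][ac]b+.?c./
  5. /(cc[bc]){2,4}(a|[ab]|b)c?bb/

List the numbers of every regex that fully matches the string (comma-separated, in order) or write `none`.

3

1 → no match
2 → no match
3 → match
4 → no match
5 → no match — must start with 'cc'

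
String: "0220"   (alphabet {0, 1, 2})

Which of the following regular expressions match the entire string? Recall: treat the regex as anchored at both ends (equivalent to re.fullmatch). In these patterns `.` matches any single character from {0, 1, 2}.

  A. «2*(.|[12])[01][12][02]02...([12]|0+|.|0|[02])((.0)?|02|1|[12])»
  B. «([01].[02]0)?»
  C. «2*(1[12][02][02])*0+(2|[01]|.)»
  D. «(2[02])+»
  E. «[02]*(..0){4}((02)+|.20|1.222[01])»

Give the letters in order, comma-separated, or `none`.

A → no match
B → match
C → no match
D → no match — must start with "2"
E → no match

B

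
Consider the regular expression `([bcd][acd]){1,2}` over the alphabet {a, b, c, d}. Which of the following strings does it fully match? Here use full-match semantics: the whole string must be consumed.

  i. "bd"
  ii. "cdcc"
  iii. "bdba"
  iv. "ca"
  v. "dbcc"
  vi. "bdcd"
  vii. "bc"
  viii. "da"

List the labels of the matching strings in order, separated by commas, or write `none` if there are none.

i → match
ii → match
iii → match
iv → match
v → no match
vi → match
vii → match
viii → match

i, ii, iii, iv, vi, vii, viii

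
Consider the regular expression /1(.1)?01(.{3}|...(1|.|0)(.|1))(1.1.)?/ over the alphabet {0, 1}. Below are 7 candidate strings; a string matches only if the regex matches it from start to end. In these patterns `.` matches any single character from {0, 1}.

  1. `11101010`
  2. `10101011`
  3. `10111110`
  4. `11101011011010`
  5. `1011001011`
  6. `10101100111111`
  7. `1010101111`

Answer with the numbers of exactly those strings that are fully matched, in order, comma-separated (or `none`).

1 → match
2 → match
3 → match
4 → match
5 → match
6 → match
7 → match

1, 2, 3, 4, 5, 6, 7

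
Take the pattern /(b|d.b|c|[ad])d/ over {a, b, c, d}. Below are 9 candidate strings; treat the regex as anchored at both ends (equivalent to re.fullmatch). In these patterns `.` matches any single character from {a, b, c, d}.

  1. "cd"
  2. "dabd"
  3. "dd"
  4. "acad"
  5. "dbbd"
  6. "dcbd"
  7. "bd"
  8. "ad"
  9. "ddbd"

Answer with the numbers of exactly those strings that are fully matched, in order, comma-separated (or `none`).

1. "cd" → match
2. "dabd" → match
3. "dd" → match
4. "acad" → no match
5. "dbbd" → match
6. "dcbd" → match
7. "bd" → match
8. "ad" → match
9. "ddbd" → match

1, 2, 3, 5, 6, 7, 8, 9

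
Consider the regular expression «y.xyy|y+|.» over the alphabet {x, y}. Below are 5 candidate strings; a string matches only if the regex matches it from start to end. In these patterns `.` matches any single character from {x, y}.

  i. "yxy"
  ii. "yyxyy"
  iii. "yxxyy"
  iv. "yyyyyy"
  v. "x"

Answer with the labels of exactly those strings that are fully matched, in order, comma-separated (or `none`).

i → no match
ii → match
iii → match
iv → match
v → match

ii, iii, iv, v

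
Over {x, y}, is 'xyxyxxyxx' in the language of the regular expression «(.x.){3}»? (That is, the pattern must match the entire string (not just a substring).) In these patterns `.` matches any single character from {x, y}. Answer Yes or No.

No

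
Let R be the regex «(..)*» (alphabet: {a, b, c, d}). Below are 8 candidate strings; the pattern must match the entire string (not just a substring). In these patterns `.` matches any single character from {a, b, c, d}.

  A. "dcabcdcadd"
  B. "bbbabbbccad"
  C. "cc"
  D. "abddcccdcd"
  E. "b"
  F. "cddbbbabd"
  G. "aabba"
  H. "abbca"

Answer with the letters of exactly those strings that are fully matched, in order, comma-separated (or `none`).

A, C, D

A → match
B → no match
C → match
D → match
E → no match
F → no match
G → no match
H → no match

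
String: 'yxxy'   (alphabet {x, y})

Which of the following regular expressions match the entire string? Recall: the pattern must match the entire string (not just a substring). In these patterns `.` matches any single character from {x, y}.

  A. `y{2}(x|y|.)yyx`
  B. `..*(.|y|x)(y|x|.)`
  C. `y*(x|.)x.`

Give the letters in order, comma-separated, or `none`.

B, C

A → no match — must end with 'yyx'
B → match
C → match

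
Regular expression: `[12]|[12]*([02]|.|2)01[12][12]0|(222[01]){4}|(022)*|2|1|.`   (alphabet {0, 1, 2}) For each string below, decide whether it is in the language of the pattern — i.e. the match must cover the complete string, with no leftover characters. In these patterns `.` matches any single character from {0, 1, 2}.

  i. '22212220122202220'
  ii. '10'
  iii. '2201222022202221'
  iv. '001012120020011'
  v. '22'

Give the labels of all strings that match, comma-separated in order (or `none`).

none

i → no match
ii → no match
iii → no match
iv → no match
v → no match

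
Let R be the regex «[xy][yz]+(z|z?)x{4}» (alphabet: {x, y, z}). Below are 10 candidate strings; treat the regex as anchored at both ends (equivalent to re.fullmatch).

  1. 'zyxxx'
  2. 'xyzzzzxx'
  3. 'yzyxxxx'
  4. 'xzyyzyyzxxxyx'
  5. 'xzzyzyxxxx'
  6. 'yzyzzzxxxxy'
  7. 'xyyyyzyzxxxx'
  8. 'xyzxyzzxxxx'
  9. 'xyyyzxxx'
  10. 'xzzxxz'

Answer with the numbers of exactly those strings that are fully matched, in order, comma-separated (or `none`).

3, 5, 7

1 → no match
2 → no match
3 → match
4 → no match
5 → match
6 → no match — must end with 'x'
7 → match
8 → no match
9 → no match
10 → no match — must end with 'x'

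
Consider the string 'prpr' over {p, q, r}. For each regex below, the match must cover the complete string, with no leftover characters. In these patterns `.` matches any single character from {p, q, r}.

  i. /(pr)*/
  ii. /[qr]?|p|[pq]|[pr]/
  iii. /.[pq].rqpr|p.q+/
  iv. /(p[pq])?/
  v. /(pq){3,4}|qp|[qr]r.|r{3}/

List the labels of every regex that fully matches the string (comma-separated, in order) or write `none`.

i

i → match
ii → no match
iii → no match
iv → no match
v → no match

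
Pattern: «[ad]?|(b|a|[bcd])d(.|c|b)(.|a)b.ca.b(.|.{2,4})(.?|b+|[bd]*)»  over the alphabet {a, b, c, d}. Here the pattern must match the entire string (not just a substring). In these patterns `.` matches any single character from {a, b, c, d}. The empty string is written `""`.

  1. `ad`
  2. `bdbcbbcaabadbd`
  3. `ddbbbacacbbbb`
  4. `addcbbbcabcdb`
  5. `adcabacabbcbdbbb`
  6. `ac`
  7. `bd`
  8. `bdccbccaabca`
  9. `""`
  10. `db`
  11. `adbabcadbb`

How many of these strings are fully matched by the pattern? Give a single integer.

1 → no match
2 → match
3 → match
4 → no match
5 → match
6 → no match
7 → no match
8 → match
9 → match
10 → no match
11 → no match
Total matched: 5

5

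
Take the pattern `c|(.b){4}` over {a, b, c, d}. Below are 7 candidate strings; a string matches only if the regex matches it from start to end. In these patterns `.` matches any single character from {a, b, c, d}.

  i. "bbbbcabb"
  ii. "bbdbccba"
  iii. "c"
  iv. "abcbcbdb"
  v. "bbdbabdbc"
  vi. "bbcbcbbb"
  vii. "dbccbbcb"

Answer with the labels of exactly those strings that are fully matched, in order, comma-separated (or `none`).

i → no match
ii → no match
iii → match
iv → match
v → no match
vi → match
vii → no match

iii, iv, vi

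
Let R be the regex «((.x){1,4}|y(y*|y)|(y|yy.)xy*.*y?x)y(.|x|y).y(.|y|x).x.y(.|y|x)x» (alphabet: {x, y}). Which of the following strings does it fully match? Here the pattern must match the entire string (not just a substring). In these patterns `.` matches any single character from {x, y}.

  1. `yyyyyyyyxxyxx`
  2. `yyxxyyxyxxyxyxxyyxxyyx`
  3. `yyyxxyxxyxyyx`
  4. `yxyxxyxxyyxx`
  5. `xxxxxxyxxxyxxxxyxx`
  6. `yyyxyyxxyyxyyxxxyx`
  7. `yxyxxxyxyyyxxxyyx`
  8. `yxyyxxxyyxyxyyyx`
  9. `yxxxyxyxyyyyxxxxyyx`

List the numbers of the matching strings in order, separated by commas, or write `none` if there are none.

1 → match
2 → no match
3 → no match
4 → no match
5 → no match
6 → no match
7 → match
8 → no match
9 → match

1, 7, 9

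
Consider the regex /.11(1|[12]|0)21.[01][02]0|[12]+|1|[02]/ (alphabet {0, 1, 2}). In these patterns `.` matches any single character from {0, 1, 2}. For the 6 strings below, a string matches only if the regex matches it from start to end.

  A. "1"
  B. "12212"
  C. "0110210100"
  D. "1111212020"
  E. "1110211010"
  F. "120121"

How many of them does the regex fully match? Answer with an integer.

4

A → match
B → match
C → match
D → match
E → no match
F → no match
Total matched: 4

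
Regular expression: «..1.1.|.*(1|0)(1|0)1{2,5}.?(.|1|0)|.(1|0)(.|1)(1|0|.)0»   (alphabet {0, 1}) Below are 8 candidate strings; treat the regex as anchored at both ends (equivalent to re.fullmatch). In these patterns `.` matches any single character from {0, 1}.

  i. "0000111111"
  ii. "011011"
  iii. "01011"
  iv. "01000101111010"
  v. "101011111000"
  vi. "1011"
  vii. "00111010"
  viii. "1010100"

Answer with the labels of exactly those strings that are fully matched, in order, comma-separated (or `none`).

i, ii

i → match
ii → match
iii → no match
iv → no match
v → no match
vi → no match
vii → no match
viii → no match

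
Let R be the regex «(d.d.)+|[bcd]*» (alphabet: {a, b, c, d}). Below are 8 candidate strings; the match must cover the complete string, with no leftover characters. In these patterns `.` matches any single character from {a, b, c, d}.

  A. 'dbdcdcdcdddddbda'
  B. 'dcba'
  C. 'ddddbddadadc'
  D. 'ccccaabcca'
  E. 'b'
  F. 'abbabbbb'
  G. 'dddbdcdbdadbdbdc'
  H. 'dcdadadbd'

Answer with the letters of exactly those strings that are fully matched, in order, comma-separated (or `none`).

A → match
B → no match
C → no match
D → no match
E → match
F → no match
G → match
H → no match

A, E, G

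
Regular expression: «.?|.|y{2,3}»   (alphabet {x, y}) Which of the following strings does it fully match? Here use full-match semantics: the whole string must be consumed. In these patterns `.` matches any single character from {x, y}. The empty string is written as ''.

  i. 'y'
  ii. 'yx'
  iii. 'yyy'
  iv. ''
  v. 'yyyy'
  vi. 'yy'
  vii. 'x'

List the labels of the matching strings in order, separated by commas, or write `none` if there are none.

i. 'y' → match
ii. 'yx' → no match
iii. 'yyy' → match
iv. '' → match
v. 'yyyy' → no match
vi. 'yy' → match
vii. 'x' → match

i, iii, iv, vi, vii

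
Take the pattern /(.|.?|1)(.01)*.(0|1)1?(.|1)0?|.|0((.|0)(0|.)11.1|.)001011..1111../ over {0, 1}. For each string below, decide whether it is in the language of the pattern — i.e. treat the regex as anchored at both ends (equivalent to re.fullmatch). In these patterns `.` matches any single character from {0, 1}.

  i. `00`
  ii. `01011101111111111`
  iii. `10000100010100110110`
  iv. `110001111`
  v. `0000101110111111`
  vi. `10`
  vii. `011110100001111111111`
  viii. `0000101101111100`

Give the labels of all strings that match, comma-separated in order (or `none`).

i → no match
ii → no match
iii → no match
iv → no match
v → match
vi → no match
vii → no match
viii → match

v, viii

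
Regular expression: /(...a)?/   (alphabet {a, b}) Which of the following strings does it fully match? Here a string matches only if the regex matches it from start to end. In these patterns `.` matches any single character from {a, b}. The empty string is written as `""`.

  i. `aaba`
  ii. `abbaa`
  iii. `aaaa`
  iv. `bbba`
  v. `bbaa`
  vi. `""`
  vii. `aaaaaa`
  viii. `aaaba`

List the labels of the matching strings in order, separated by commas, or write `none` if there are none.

i → match
ii → no match
iii → match
iv → match
v → match
vi → match
vii → no match
viii → no match

i, iii, iv, v, vi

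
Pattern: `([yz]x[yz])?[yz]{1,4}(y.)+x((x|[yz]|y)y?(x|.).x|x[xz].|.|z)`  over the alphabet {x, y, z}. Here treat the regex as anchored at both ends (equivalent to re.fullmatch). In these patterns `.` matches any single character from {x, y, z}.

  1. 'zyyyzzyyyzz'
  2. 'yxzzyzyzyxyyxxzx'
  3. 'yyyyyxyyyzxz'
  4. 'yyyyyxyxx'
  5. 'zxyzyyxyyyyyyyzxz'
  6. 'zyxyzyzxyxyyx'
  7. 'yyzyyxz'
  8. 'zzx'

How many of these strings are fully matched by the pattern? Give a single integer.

4

1 → no match
2 → match
3 → match
4 → no match
5 → match
6 → no match
7 → match
8 → no match
Total matched: 4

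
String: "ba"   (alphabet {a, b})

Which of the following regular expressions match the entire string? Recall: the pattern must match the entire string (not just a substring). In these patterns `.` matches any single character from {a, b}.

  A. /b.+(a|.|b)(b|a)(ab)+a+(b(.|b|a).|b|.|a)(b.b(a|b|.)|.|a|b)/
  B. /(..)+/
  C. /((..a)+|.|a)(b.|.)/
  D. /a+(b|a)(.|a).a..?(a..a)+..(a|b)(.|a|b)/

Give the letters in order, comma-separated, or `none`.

B, C

A → no match
B → match
C → match
D → no match — must start with "a"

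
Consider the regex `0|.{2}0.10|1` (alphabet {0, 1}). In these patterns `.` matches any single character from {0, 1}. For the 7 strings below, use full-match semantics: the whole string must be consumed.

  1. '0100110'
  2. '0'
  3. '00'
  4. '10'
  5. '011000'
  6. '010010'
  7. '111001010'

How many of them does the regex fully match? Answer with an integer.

1 → no match
2 → match
3 → no match
4 → no match
5 → no match
6 → match
7 → no match
Total matched: 2

2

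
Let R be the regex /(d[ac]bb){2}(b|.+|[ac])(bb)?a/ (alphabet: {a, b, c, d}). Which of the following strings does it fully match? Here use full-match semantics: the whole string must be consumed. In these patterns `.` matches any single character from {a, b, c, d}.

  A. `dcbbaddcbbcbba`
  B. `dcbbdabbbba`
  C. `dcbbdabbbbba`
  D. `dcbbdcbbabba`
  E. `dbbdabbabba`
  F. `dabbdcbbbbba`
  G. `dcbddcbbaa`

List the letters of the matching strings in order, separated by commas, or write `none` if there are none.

A → no match
B → match
C → match
D → match
E → no match
F → match
G → no match

B, C, D, F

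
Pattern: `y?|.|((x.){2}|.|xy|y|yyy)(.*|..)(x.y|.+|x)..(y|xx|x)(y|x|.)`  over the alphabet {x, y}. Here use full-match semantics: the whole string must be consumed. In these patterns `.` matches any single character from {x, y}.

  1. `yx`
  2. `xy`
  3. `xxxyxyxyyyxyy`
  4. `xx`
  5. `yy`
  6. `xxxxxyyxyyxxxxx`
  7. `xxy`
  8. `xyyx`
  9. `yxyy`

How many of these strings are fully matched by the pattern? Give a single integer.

1 → no match
2 → no match
3 → match
4 → no match
5 → no match
6 → match
7 → no match
8 → no match
9 → no match
Total matched: 2

2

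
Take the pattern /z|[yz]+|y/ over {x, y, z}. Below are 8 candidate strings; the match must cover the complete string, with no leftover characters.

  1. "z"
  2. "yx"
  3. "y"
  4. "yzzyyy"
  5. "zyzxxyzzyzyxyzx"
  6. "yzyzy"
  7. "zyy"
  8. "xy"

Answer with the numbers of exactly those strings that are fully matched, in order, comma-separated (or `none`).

1 → match
2 → no match
3 → match
4 → match
5 → no match
6 → match
7 → match
8 → no match

1, 3, 4, 6, 7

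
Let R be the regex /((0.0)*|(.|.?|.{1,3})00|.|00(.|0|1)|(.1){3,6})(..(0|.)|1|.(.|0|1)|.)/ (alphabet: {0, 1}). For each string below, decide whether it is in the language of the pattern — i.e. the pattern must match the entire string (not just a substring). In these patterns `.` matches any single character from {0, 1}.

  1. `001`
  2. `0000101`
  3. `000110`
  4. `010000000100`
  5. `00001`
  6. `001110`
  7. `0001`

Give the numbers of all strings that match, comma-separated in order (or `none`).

1, 2, 3, 4, 5, 6, 7

1 → match
2 → match
3 → match
4 → match
5 → match
6 → match
7 → match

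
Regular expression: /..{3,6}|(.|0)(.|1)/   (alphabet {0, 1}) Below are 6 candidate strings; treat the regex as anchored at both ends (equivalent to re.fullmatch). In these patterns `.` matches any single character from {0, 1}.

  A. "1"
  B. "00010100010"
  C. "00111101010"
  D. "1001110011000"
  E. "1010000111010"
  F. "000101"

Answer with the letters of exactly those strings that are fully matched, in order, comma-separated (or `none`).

F

A → no match
B → no match
C → no match
D → no match
E → no match
F → match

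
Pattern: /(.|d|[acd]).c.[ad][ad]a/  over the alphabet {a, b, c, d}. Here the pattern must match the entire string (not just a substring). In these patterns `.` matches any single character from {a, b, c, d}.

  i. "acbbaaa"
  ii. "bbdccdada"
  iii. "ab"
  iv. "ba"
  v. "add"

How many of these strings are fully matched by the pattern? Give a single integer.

0

i → no match
ii → no match
iii → no match — must end with "a"
iv → no match
v → no match — must end with "a"
Total matched: 0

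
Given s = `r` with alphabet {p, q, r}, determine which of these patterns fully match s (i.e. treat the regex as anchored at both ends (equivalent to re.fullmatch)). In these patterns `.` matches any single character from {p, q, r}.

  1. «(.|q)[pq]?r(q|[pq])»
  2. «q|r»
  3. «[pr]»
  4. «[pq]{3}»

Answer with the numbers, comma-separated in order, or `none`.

2, 3

1 → no match
2 → match
3 → match
4 → no match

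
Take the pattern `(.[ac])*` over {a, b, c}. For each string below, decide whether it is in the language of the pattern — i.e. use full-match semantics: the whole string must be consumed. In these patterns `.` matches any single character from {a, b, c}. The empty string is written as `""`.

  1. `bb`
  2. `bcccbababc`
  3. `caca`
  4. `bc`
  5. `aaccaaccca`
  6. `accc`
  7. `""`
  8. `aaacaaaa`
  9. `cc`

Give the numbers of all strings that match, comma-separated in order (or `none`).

2, 3, 4, 5, 6, 7, 8, 9

1 → no match
2 → match
3 → match
4 → match
5 → match
6 → match
7 → match
8 → match
9 → match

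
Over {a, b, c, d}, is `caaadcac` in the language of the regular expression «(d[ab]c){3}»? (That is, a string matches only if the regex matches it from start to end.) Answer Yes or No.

Every match must start with `d`, but `caaadcac` does not.

No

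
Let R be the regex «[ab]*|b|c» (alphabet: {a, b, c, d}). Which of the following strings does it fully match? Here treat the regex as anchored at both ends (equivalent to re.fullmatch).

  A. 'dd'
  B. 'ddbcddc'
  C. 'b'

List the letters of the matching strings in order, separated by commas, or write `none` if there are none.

C

A → no match
B → no match
C → match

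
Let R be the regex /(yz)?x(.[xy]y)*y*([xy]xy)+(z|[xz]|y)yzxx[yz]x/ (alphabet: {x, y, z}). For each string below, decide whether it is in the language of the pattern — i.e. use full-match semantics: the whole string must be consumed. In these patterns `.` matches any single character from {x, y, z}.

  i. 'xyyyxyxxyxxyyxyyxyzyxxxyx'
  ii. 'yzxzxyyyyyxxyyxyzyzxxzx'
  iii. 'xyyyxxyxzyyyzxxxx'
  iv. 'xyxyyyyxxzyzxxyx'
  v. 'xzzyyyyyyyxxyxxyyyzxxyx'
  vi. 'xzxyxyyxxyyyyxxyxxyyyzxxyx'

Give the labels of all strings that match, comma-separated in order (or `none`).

i → no match
ii → match
iii → no match
iv → no match
v → no match
vi → match

ii, vi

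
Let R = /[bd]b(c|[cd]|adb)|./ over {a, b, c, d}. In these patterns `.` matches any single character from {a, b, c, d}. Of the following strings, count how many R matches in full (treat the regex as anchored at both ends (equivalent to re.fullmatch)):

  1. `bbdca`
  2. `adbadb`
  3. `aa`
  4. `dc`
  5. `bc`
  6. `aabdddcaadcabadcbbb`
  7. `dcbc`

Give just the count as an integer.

1 → no match
2 → no match
3 → no match
4 → no match
5 → no match
6 → no match
7 → no match
Total matched: 0

0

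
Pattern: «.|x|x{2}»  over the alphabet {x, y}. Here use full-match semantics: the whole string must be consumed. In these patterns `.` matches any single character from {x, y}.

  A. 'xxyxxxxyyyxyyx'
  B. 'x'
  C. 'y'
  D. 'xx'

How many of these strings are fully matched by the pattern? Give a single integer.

A → no match
B. 'x' → match
C. 'y' → match
D. 'xx' → match
Total matched: 3

3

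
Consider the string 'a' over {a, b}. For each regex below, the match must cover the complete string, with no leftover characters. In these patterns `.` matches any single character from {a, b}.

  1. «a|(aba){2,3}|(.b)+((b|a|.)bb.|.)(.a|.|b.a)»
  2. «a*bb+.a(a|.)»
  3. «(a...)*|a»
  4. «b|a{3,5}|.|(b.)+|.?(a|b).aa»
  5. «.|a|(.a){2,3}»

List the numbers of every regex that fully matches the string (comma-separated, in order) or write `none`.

1 → match
2 → no match
3 → match
4 → match
5 → match

1, 3, 4, 5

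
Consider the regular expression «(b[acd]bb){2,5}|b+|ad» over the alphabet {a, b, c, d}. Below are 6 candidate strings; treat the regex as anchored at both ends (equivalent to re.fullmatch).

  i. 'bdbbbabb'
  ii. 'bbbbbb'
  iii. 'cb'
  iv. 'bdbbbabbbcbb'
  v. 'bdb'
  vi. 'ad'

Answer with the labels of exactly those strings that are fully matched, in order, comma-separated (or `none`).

i, ii, iv, vi

i → match
ii → match
iii → no match
iv → match
v → no match
vi → match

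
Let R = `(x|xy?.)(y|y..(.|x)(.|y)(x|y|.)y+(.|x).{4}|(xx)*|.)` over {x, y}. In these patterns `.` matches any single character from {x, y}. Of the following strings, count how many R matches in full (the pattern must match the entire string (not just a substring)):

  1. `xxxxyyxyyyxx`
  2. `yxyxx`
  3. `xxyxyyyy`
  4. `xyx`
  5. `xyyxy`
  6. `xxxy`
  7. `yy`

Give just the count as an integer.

1 → no match
2 → no match — must start with `x`
3 → no match
4 → match
5 → no match
6 → no match
7 → no match — must start with `x`
Total matched: 1

1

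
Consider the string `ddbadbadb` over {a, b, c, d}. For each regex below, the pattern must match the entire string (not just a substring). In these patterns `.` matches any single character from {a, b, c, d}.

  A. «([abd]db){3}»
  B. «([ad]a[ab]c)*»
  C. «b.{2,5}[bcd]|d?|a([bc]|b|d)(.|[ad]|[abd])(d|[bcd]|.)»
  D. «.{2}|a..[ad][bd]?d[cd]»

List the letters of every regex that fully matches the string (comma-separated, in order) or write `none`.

A

A → match
B → no match
C → no match
D → no match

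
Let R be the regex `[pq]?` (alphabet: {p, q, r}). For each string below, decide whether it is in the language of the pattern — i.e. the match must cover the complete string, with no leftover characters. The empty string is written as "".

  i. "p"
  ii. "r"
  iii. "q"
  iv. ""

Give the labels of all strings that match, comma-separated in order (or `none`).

i → match
ii → no match
iii → match
iv → match

i, iii, iv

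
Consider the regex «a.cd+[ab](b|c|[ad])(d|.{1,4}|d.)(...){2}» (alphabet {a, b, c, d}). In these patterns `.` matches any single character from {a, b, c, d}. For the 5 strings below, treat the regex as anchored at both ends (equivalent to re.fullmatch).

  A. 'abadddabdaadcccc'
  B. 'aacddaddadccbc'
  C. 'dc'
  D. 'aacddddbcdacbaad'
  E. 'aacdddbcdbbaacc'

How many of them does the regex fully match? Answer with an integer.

3

A → no match
B → match
C. 'dc' → no match — must start with 'a'
D → match
E → match
Total matched: 3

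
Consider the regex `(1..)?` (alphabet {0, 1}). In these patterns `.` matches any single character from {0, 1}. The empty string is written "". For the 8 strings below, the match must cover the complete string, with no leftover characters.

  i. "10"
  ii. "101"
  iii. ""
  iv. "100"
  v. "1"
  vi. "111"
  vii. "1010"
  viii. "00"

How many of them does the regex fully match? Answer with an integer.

4

i → no match
ii → match
iii → match
iv → match
v → no match
vi → match
vii → no match
viii → no match
Total matched: 4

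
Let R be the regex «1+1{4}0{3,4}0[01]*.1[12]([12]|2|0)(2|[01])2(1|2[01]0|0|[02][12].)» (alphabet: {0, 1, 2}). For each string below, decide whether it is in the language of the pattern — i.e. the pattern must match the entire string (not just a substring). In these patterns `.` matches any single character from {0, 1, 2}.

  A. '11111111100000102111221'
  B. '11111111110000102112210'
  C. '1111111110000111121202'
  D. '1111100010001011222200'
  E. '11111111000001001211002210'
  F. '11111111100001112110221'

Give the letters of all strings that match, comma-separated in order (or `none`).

A → match
B → no match
C → no match
D → no match
E → match
F → match

A, E, F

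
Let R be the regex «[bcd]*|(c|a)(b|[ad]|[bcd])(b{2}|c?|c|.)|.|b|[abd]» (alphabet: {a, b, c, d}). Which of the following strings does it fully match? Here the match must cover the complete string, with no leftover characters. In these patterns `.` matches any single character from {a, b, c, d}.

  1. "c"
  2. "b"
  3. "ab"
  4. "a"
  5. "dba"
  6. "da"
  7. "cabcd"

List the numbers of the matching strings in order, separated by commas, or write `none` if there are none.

1, 2, 3, 4

1 → match
2 → match
3 → match
4 → match
5 → no match
6 → no match
7 → no match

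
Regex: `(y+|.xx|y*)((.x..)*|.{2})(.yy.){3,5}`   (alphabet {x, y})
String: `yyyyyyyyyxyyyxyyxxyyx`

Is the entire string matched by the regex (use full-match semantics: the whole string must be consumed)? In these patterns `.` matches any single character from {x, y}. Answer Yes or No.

Yes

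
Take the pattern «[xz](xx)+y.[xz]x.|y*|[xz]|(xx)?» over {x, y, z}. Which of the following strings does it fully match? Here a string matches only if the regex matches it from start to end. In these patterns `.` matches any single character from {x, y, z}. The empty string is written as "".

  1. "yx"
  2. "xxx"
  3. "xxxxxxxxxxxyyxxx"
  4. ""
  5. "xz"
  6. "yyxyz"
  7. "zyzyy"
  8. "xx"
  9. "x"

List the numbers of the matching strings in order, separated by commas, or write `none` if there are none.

1 → no match
2 → no match
3 → match
4 → match
5 → no match
6 → no match
7 → no match
8 → match
9 → match

3, 4, 8, 9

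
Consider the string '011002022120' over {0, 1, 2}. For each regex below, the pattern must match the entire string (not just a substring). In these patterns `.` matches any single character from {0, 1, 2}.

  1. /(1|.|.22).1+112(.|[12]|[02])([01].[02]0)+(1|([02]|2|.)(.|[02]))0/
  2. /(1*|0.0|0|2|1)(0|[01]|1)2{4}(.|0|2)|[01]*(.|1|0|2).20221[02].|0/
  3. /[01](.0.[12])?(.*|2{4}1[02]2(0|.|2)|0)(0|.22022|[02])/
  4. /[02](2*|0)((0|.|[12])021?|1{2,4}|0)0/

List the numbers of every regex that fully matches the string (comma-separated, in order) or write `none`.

1 → no match
2 → match
3 → match
4 → no match

2, 3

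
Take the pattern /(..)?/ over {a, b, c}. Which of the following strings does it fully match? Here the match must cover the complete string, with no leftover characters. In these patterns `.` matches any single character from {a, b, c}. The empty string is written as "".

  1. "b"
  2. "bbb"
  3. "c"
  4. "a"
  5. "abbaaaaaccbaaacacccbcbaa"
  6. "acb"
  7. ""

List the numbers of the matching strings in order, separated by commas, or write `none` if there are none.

1 → no match
2 → no match
3 → no match
4 → no match
5 → no match
6 → no match
7 → match

7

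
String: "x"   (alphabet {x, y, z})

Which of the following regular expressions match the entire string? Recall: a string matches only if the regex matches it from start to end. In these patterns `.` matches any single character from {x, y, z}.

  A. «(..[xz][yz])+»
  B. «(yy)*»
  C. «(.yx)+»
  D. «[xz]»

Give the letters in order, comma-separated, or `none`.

D

A → no match
B → no match
C → no match — must end with "yx"
D → match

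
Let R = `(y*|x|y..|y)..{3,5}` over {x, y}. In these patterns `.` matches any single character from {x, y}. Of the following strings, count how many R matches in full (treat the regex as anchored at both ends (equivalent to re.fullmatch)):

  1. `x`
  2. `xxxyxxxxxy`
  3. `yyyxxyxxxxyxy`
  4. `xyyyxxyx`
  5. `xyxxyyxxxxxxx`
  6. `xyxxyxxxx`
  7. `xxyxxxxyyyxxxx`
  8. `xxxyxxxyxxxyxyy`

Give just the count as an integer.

1. `x` → no match
2. `xxxyxxxxxy` → no match
3 → no match
4. `xyyyxxyx` → no match
5 → no match
6. `xyxxyxxxx` → no match
7 → no match
8 → no match
Total matched: 0

0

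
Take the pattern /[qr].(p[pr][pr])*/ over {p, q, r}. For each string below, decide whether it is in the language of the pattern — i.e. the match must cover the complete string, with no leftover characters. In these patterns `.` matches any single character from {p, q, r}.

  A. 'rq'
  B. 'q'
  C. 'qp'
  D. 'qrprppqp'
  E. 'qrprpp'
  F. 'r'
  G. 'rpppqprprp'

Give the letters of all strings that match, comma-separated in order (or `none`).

A. 'rq' → match
B. 'q' → no match
C. 'qp' → match
D. 'qrprppqp' → no match
E. 'qrprpp' → no match
F. 'r' → no match
G. 'rpppqprprp' → no match

A, C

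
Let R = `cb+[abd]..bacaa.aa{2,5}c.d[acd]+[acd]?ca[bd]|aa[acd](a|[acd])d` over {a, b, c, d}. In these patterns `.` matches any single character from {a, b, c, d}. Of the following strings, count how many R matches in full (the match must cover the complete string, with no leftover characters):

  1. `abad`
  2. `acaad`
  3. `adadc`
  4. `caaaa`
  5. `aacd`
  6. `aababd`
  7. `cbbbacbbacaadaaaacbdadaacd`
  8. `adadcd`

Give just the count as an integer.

1. `abad` → no match
2. `acaad` → no match
3. `adadc` → no match
4. `caaaa` → no match
5. `aacd` → no match
6. `aababd` → no match
7 → no match
8. `adadcd` → no match
Total matched: 0

0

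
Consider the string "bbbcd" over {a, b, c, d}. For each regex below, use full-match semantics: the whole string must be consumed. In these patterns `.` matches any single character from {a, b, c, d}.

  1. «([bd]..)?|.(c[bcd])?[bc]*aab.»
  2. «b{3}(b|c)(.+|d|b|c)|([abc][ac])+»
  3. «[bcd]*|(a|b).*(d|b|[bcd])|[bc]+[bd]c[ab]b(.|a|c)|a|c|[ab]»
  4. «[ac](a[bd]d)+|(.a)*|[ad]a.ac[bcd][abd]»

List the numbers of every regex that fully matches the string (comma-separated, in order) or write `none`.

2, 3

1 → no match
2 → match
3 → match
4 → no match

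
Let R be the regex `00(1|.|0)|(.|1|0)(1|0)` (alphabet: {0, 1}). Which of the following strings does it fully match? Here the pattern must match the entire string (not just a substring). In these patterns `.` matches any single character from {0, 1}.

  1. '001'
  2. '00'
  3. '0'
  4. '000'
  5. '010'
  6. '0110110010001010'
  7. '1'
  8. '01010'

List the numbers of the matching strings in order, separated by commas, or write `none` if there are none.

1. '001' → match
2. '00' → match
3. '0' → no match
4. '000' → match
5. '010' → no match
6 → no match
7. '1' → no match
8. '01010' → no match

1, 2, 4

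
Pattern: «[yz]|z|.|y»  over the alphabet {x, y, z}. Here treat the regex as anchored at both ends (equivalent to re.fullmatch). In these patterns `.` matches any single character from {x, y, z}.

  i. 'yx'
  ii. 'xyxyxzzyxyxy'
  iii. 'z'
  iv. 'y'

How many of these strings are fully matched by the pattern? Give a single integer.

i. 'yx' → no match
ii. 'xyxyxzzyxyxy' → no match
iii. 'z' → match
iv. 'y' → match
Total matched: 2

2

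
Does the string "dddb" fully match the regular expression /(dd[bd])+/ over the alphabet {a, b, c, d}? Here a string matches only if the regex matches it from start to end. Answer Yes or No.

No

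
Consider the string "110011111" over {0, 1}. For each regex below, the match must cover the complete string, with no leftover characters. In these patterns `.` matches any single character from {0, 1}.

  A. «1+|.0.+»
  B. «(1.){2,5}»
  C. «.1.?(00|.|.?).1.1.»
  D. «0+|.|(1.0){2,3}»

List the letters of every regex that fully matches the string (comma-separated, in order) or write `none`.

C

A → no match
B → no match
C → match
D → no match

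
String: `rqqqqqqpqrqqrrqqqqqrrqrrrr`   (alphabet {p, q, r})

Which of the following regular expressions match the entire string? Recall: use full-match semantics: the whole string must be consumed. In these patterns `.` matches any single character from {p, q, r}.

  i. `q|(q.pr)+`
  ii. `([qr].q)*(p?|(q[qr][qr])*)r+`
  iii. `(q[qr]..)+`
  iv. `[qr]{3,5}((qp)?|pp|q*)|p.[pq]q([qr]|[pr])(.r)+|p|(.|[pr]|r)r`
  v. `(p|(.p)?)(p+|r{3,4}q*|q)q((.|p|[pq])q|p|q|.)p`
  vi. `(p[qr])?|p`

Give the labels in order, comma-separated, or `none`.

i → no match — must start with `q`
ii → match
iii → no match — must start with `q`
iv → no match
v → no match — must end with `p`
vi → no match

ii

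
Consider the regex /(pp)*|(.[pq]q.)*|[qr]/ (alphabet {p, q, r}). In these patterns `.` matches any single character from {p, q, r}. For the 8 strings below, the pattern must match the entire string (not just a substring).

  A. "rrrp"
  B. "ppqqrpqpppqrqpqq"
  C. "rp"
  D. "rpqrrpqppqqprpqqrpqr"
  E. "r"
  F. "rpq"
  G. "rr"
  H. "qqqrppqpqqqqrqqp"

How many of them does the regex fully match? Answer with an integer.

4

A → no match
B → match
C → no match
D → match
E → match
F → no match
G → no match
H → match
Total matched: 4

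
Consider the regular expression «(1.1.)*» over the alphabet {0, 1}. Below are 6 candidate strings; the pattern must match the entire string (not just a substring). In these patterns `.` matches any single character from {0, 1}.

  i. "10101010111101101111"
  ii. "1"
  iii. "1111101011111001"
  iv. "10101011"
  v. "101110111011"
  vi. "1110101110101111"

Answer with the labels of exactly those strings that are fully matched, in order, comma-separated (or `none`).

iv, v, vi

i → no match
ii → no match
iii → no match
iv → match
v → match
vi → match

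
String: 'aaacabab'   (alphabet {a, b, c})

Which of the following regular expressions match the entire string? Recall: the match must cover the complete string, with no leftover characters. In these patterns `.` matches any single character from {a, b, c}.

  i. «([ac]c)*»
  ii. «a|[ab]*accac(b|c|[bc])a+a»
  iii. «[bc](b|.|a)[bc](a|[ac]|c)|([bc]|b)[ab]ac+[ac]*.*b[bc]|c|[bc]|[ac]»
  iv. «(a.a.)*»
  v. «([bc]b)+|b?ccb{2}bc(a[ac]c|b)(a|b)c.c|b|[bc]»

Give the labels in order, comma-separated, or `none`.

iv

i → no match
ii → no match
iii → no match
iv → match
v → no match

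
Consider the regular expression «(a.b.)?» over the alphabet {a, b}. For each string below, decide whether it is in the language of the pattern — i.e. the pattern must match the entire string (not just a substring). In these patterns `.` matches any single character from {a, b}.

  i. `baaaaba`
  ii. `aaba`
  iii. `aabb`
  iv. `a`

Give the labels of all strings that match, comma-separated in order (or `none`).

i → no match
ii → match
iii → match
iv → no match

ii, iii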